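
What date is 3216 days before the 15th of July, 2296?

the 25th of September, 2287

Count 3216 days before July 15, 2296:
From September 25, 2287 to September 25, 2295: 8 years, of which 2 contain a Feb 29 — 6×365 + 2×366 = 2922 days.
September 2295: 30 − 25 = 5 days remain.
Then 9 full months totalling 274 days.
July 1–15, 2296: 15 days.
Residual: 294 days.
Total: 3216 days.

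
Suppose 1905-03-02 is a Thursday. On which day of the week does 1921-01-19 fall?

From March 2, 1905 to March 2, 1920: 15 years, of which 4 contain a Feb 29 — 11×365 + 4×366 = 5479 days.
March 1920: 31 − 2 = 29 days remain.
Then 9 full months totalling 275 days.
January 1–19, 1921: 19 days.
Residual: 323 days.
Total: 5802 days.
5802 mod 7 = 6, so 6 days after Thursday is Wednesday.

Wednesday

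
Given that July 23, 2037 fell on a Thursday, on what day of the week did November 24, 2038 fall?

July 2037: 31 − 23 = 8 days remain.
Then 15 full months totalling 457 days.
November 1–24, 2038: 24 days.
Total: 8 + 457 + 24 = 489 days.
489 mod 7 = 6, so 6 days after Thursday is Wednesday.

Wednesday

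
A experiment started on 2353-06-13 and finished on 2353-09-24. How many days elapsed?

June 2353: 30 − 13 = 17 days remain.
Then July (31), August (31): 31 + 31 = 62 days.
September 1–24, 2353: 24 days.
Total: 17 + 62 + 24 = 103 days.

103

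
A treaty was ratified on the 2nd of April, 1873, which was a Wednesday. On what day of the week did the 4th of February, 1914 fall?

From April 2, 1873 to April 2, 1913: 40 years, of which 9 contain a Feb 29 — 31×365 + 9×366 = 14609 days.
(1900 is not a leap year (divisible by 100 but not 400).)
April 1913: 30 − 2 = 28 days remain.
Then 9 full months totalling 276 days.
February 1–4, 1914: 4 days (1914 is not a leap year).
Residual: 308 days.
Total: 14917 days.
14917 is a multiple of 7, so the 4th of February, 1914 falls on the same weekday: Wednesday.

Wednesday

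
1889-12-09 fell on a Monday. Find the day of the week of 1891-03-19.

Thursday

December 1889: 31 − 9 = 22 days remain.
Then 14 full months totalling 424 days.
March 1–19, 1891: 19 days.
Total: 22 + 424 + 19 = 465 days.
465 mod 7 = 3, so 3 days after Monday is Thursday.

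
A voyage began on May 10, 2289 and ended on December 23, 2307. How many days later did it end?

6800

From May 10, 2289 to May 10, 2307: 18 years, of which 3 contain a Feb 29 — 15×365 + 3×366 = 6573 days.
(2300 is not a leap year (divisible by 100 but not 400).)
May 2307: 31 − 10 = 21 days remain.
Then June (30), July (31), August (31), September (30), October (31), November (30): 30 + 31 + 31 + 30 + 31 + 30 = 183 days.
December 1–23, 2307: 23 days.
Residual: 227 days.
Total: 6800 days.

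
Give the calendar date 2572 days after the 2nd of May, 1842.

the 17th of May, 1849

Count 2572 days after May 2, 1842:
From May 2, 1842 to May 2, 1849: 7 years, of which 2 contain a Feb 29 — 5×365 + 2×366 = 2557 days.
Within May 1849: 17 − 2 = 15 days.
Total: 2572 days.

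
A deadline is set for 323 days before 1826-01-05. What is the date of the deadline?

1825-02-16

Count 323 days before January 5, 1826:
February 1825: 28 − 16 = 12 days remain (1825 is not a leap year, so February has 28 days).
Then 10 full months totalling 306 days.
January 1–5, 1826: 5 days.
Residual: 323 days.
Total: 323 days.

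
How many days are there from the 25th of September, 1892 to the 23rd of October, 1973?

29612

From September 25, 1892 to September 25, 1973: 81 years, of which 19 contain a Feb 29 — 62×365 + 19×366 = 29584 days.
(1900 is not a leap year (divisible by 100 but not 400).)
September 1973: 30 − 25 = 5 days remain.
October 1–23, 1973: 23 days.
Residual: 28 days.
Total: 29612 days.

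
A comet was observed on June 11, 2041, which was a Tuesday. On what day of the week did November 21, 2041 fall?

June 2041: 30 − 11 = 19 days remain.
Then July (31), August (31), September (30), October (31): 31 + 31 + 30 + 31 = 123 days.
November 1–21, 2041: 21 days.
Total: 19 + 123 + 21 = 163 days.
163 mod 7 = 2, so 2 days after Tuesday is Thursday.

Thursday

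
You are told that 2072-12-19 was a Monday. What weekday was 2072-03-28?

Count forward from the earlier date (March 28, 2072) to the later (December 19, 2072):
March 2072: 31 − 28 = 3 days remain.
Then April (30), May (31), June (30), July (31), August (31), September (30), October (31), November (30): 30 + 31 + 30 + 31 + 31 + 30 + 31 + 30 = 244 days.
December 1–19, 2072: 19 days.
Total: 3 + 244 + 19 = 266 days.
266 is a multiple of 7, so 2072-03-28 falls on the same weekday: Monday.

Monday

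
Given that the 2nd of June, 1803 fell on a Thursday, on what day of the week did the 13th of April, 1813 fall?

Tuesday

Day-of-year of June 2, 1803: 153.
Day-of-year of April 13, 1813: 103.
1803 has 365 days, so 365 − 153 = 212 days remain in 1803.
Full years 1804–1812: 6 common + 3 leap = 6×365 + 3×366 = 3288 days.
Total: 212 + 3288 + 103 = 3603 days.
3603 mod 7 = 5, so 5 days after Thursday is Tuesday.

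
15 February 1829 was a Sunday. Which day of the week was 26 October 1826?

Count forward from the earlier date (October 26, 1826) to the later (February 15, 1829):
October 26, 1826 → October 26, 1827: 365 days.
October 26, 1827 → October 26, 1828: 366 days (1828 is a leap year).
October 1828: 31 − 26 = 5 days remain.
Then November (30), December (31), January (31): 30 + 31 + 31 = 92 days.
February 1–15, 1829: 15 days (1829 is not a leap year).
Residual: 112 days.
Total: 843 days.
843 mod 7 = 3, so 3 days before Sunday is Thursday.

Thursday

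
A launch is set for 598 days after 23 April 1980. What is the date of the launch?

12 December 1981

Count 598 days after April 23, 1980:
April 23, 1980 → April 23, 1981: 365 days.
April 1981: 30 − 23 = 7 days remain.
Then May (31), June (30), July (31), August (31), September (30), October (31), November (30): 31 + 30 + 31 + 31 + 30 + 31 + 30 = 214 days.
December 1–12, 1981: 12 days.
Residual: 233 days.
Total: 598 days.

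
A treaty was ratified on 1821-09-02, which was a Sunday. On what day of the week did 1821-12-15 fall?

September 1821: 30 − 2 = 28 days remain.
Then October (31), November (30): 31 + 30 = 61 days.
December 1–15, 1821: 15 days.
Total: 28 + 61 + 15 = 104 days.
104 mod 7 = 6, so 6 days after Sunday is Saturday.

Saturday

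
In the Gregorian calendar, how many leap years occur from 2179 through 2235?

13

Years divisible by 4: 2180, 2184, …, 2232 — 14 in all.
Of these, 2200 is divisible by 100 but not 400, so not leap.
Leap years: 14 − 1 = 13.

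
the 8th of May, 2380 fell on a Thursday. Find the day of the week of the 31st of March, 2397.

Day-of-year of May 8, 2380: 129.
Day-of-year of March 31, 2397: 90.
2380 has 366 days, so 366 − 129 = 237 days remain in 2380.
Full years 2381–2396: 12 common + 4 leap = 12×365 + 4×366 = 5844 days.
Total: 237 + 5844 + 90 = 6171 days.
6171 mod 7 = 4, so 4 days after Thursday is Monday.

Monday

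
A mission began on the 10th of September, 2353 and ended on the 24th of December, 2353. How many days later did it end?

September 2353: 30 − 10 = 20 days remain.
Then October (31), November (30): 31 + 30 = 61 days.
December 1–24, 2353: 24 days.
Total: 20 + 61 + 24 = 105 days.

105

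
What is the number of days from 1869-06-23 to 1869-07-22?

29

June 1869: 30 − 23 = 7 days remain.
July 1–22, 1869: 22 days.
Total: 7 + 22 = 29 days.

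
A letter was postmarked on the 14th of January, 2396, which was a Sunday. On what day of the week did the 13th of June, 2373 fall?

Wednesday

Count forward from the earlier date (June 13, 2373) to the later (January 14, 2396):
From June 13, 2373 to June 13, 2395: 22 years, of which 5 contain a Feb 29 — 17×365 + 5×366 = 8035 days.
June 2395: 30 − 13 = 17 days remain.
Then July (31), August (31), September (30), October (31), November (30), December (31): 31 + 31 + 30 + 31 + 30 + 31 = 184 days.
January 1–14, 2396: 14 days.
Residual: 215 days.
Total: 8250 days.
8250 mod 7 = 4, so 4 days before Sunday is Wednesday.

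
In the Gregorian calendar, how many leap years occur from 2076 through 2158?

Years divisible by 4: 2076, 2080, …, 2156 — 21 in all.
Of these, 2100 is divisible by 100 but not 400, so not leap.
Leap years: 21 − 1 = 20.

20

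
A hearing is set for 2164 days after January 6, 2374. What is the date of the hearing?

December 10, 2379

Count 2164 days after January 6, 2374:
January 6, 2374 → January 6, 2375: 365 days.
January 6, 2375 → January 6, 2376: 365 days.
January 6, 2376 → January 6, 2377: 366 days (2376 is a leap year).
January 6, 2377 → January 6, 2378: 365 days.
January 6, 2378 → January 6, 2379: 365 days.
January 2379: 31 − 6 = 25 days remain.
Then 10 full months totalling 303 days.
December 1–10, 2379: 10 days.
Residual: 338 days.
Total: 2164 days.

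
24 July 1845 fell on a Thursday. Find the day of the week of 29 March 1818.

Count forward from the earlier date (March 29, 1818) to the later (July 24, 1845):
Day-of-year of March 29, 1818: 88.
Day-of-year of July 24, 1845: 205.
1818 has 365 days, so 365 − 88 = 277 days remain in 1818.
Full years 1819–1844: 19 common + 7 leap = 19×365 + 7×366 = 9497 days.
Total: 277 + 9497 + 205 = 9979 days.
9979 mod 7 = 4, so 4 days before Thursday is Sunday.

Sunday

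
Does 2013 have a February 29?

No

2013 is not a leap year.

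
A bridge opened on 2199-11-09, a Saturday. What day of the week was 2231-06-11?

Saturday

Day-of-year of November 9, 2199: 313.
Day-of-year of June 11, 2231: 162.
2199 has 365 days, so 365 − 313 = 52 days remain in 2199.
Full years 2200–2230: 24 common + 7 leap = 24×365 + 7×366 = 11322 days.
Total: 52 + 11322 + 162 = 11536 days.
11536 is a multiple of 7, so 2231-06-11 falls on the same weekday: Saturday.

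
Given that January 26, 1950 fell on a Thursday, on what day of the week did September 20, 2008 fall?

From January 26, 1950 to January 26, 2008: 58 years, of which 14 contain a Feb 29 — 44×365 + 14×366 = 21184 days.
(2000 is a leap year (divisible by 400).)
January 2008: 31 − 26 = 5 days remain.
Then February 2008 (29), March (31), April (30), May (31), June (30), July (31), August (31): 29 + 31 + 30 + 31 + 30 + 31 + 31 = 213 days.
September 1–20, 2008: 20 days.
Residual: 238 days.
Total: 21422 days.
21422 mod 7 = 2, so 2 days after Thursday is Saturday.

Saturday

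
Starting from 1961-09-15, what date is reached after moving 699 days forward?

1963-08-15

Count 699 days after September 15, 1961:
September 1961: 30 − 15 = 15 days remain.
Then 22 full months totalling 669 days.
August 1–15, 1963: 15 days.
Total: 15 + 669 + 15 = 699 days.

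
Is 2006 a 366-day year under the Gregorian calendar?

2006 is not a leap year.

No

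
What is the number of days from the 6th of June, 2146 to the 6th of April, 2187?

From June 6, 2146 to June 6, 2186: 40 years, of which 10 contain a Feb 29 — 30×365 + 10×366 = 14610 days.
June 2186: 30 − 6 = 24 days remain.
Then 9 full months totalling 274 days.
April 1–6, 2187: 6 days.
Residual: 304 days.
Total: 14914 days.

14914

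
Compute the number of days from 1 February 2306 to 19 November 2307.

656

Day-of-year of February 1, 2306: 32.
Day-of-year of November 19, 2307: 323.
2306 has 365 days, so 365 − 32 = 333 days remain in 2306.
Total: 333 + 323 = 656 days.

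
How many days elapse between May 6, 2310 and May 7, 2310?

1

Within May 2310: 7 − 6 = 1 day.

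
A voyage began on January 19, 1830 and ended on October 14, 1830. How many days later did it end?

268

January 1830: 31 − 19 = 12 days remain.
Then February 1830 (28), March (31), April (30), May (31), June (30), July (31), August (31), September (30): 28 + 31 + 30 + 31 + 30 + 31 + 31 + 30 = 242 days.
October 1–14, 1830: 14 days.
Total: 12 + 242 + 14 = 268 days.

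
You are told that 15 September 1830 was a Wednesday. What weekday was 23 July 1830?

Friday

Count forward from the earlier date (July 23, 1830) to the later (September 15, 1830):
July 1830: 31 − 23 = 8 days remain.
Then August (31): 31 days.
September 1–15, 1830: 15 days.
Total: 8 + 31 + 15 = 54 days.
54 mod 7 = 5, so 5 days before Wednesday is Friday.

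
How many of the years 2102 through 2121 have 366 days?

5

Years divisible by 4 in [2102, 2121]: 2104, 2108, 2112, 2116, 2120.
No century exceptions apply. Count: 5.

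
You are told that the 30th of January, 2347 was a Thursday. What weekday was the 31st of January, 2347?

Friday

Within January 2347: 31 − 30 = 1 day.
1 mod 7 = 1, so 1 day after Thursday is Friday.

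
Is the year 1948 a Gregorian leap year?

Yes

1948 is a leap year.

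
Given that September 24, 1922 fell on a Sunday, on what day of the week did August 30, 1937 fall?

Monday

Day-of-year of September 24, 1922: 267.
Day-of-year of August 30, 1937: 242.
1922 has 365 days, so 365 − 267 = 98 days remain in 1922.
Full years 1923–1936: 10 common + 4 leap = 10×365 + 4×366 = 5114 days.
Total: 98 + 5114 + 242 = 5454 days.
5454 mod 7 = 1, so 1 day after Sunday is Monday.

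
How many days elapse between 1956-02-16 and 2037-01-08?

29547

Day-of-year of February 16, 1956: 47.
Day-of-year of January 8, 2037: 8.
1956 has 366 days, so 366 − 47 = 319 days remain in 1956.
Full years 1957–2036: 60 common + 20 leap = 60×365 + 20×366 = 29220 days.
Total: 319 + 29220 + 8 = 29547 days.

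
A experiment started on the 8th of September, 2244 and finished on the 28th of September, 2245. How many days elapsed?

385

September 8, 2244 → September 8, 2245: 365 days.
Within September 2245: 28 − 8 = 20 days.
Total: 385 days.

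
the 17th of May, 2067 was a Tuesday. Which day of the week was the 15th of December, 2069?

May 17, 2067 → May 17, 2068: 366 days (2068 is a leap year).
May 17, 2068 → May 17, 2069: 365 days.
May 2069: 31 − 17 = 14 days remain.
Then June (30), July (31), August (31), September (30), October (31), November (30): 30 + 31 + 31 + 30 + 31 + 30 = 183 days.
December 1–15, 2069: 15 days.
Residual: 212 days.
Total: 943 days.
943 mod 7 = 5, so 5 days after Tuesday is Sunday.

Sunday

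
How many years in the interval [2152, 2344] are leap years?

47

Years divisible by 4: 2152, 2156, …, 2344 — 49 in all.
Of these, 2200, 2300 are divisible by 100 but not 400, so not leap.
Leap years: 49 − 2 = 47.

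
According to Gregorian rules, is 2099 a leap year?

2099 is not a leap year.

No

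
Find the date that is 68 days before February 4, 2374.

November 28, 2373

Count 68 days before February 4, 2374:
November 2373: 30 − 28 = 2 days remain.
Then December (31), January (31): 31 + 31 = 62 days.
February 1–4, 2374: 4 days (2374 is not a leap year).
Total: 2 + 62 + 4 = 68 days.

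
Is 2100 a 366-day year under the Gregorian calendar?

No

2100 is not a leap year (divisible by 100 but not 400).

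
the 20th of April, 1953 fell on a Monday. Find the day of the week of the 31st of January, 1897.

Sunday

Count forward from the earlier date (January 31, 1897) to the later (April 20, 1953):
From January 31, 1897 to January 31, 1953: 56 years, of which 13 contain a Feb 29 — 43×365 + 13×366 = 20453 days.
(1900 is not a leap year (divisible by 100 but not 400).)
January 1953: 31 − 31 = 0 days remain.
Then February 1953 (28), March (31): 28 + 31 = 59 days.
April 1–20, 1953: 20 days.
Residual: 79 days.
Total: 20532 days.
20532 mod 7 = 1, so 1 day before Monday is Sunday.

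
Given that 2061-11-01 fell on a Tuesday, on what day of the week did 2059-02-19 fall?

Wednesday

Count forward from the earlier date (February 19, 2059) to the later (November 1, 2061):
February 19, 2059 → February 19, 2060: 365 days.
February 19, 2060 → February 19, 2061: 366 days (2060 is a leap year).
February 2061: 28 − 19 = 9 days remain (2061 is not a leap year, so February has 28 days).
Then March (31), April (30), May (31), June (30), July (31), August (31), September (30), October (31): 31 + 30 + 31 + 30 + 31 + 31 + 30 + 31 = 245 days.
November 1, 2061: 1 day.
Residual: 255 days.
Total: 986 days.
986 mod 7 = 6, so 6 days before Tuesday is Wednesday.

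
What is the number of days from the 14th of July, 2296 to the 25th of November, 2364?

Day-of-year of July 14, 2296: 196.
Day-of-year of November 25, 2364: 330.
2296 has 366 days, so 366 − 196 = 170 days remain in 2296.
Full years 2297–2363: 52 common + 15 leap = 52×365 + 15×366 = 24470 days.
Total: 170 + 24470 + 330 = 24970 days.

24970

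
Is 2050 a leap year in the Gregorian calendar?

2050 is not a leap year.

No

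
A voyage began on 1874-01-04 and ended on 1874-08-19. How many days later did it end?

January 1874: 31 − 4 = 27 days remain.
Then February 1874 (28), March (31), April (30), May (31), June (30), July (31): 28 + 31 + 30 + 31 + 30 + 31 = 181 days.
August 1–19, 1874: 19 days.
Total: 27 + 181 + 19 = 227 days.

227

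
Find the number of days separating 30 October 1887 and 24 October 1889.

725

October 30, 1887 → October 30, 1888: 366 days (1888 is a leap year).
October 1888: 31 − 30 = 1 day remains.
Then 11 full months totalling 334 days.
October 1–24, 1889: 24 days.
Residual: 359 days.
Total: 725 days.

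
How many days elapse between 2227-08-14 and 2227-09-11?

28

August 2227: 31 − 14 = 17 days remain.
September 1–11, 2227: 11 days.
Total: 17 + 11 = 28 days.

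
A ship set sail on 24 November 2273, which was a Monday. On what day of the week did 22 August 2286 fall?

Day-of-year of November 24, 2273: 328.
Day-of-year of August 22, 2286: 234.
2273 has 365 days, so 365 − 328 = 37 days remain in 2273.
Full years 2274–2285: 9 common + 3 leap = 9×365 + 3×366 = 4383 days.
Total: 37 + 4383 + 234 = 4654 days.
4654 mod 7 = 6, so 6 days after Monday is Sunday.

Sunday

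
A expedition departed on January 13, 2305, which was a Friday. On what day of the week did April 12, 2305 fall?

January 2305: 31 − 13 = 18 days remain.
Then February 2305 (28), March (31): 28 + 31 = 59 days.
April 1–12, 2305: 12 days.
Total: 18 + 59 + 12 = 89 days.
89 mod 7 = 5, so 5 days after Friday is Wednesday.

Wednesday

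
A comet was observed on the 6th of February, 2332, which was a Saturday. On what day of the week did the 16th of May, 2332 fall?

Monday

February 2332: 29 − 6 = 23 days remain (2332 is a leap year, so February has 29 days).
Then March (31), April (30): 31 + 30 = 61 days.
May 1–16, 2332: 16 days.
Total: 23 + 61 + 16 = 100 days.
100 mod 7 = 2, so 2 days after Saturday is Monday.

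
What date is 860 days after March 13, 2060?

July 21, 2062

Count 860 days after March 13, 2060:
Day-of-year of March 13, 2060: 73.
Day-of-year of July 21, 2062: 202.
2060 has 366 days, so 366 − 73 = 293 days remain in 2060.
Full years: 2061: 365. Sum = 365.
Total: 293 + 365 + 202 = 860 days.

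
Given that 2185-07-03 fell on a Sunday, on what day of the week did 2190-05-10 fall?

Monday

Day-of-year of July 3, 2185: 184.
Day-of-year of May 10, 2190: 130.
2185 has 365 days, so 365 − 184 = 181 days remain in 2185.
Full years: 2186: 365; 2187: 365; 2188: 366; 2189: 365. Sum = 1461.
Total: 181 + 1461 + 130 = 1772 days.
1772 mod 7 = 1, so 1 day after Sunday is Monday.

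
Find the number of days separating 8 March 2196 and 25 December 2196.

292

March 2196: 31 − 8 = 23 days remain.
Then April (30), May (31), June (30), July (31), August (31), September (30), October (31), November (30): 30 + 31 + 30 + 31 + 31 + 30 + 31 + 30 = 244 days.
December 1–25, 2196: 25 days.
Total: 23 + 244 + 25 = 292 days.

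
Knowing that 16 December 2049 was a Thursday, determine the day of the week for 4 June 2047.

Count forward from the earlier date (June 4, 2047) to the later (December 16, 2049):
June 4, 2047 → June 4, 2048: 366 days (2048 is a leap year).
June 4, 2048 → June 4, 2049: 365 days.
June 2049: 30 − 4 = 26 days remain.
Then July (31), August (31), September (30), October (31), November (30): 31 + 31 + 30 + 31 + 30 = 153 days.
December 1–16, 2049: 16 days.
Residual: 195 days.
Total: 926 days.
926 mod 7 = 2, so 2 days before Thursday is Tuesday.

Tuesday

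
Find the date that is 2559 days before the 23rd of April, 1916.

the 21st of April, 1909

Count 2559 days before April 23, 1916:
Day-of-year of April 21, 1909: 111.
Day-of-year of April 23, 1916: 114.
1909 has 365 days, so 365 − 111 = 254 days remain in 1909.
Full years: 1910: 365; 1911: 365; 1912: 366; 1913: 365; 1914: 365; 1915: 365. Sum = 2191.
Total: 254 + 2191 + 114 = 2559 days.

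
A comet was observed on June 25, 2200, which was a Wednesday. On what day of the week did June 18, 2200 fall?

Count forward from the earlier date (June 18, 2200) to the later (June 25, 2200):
Within June 2200: 25 − 18 = 7 days.
7 is a multiple of 7, so June 18, 2200 falls on the same weekday: Wednesday.

Wednesday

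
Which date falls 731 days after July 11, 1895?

July 11, 1897

Count 731 days after July 11, 1895:
Day-of-year of July 11, 1895: 192.
Day-of-year of July 11, 1897: 192.
1895 has 365 days, so 365 − 192 = 173 days remain in 1895.
Full years: 1896: 366. Sum = 366.
Total: 173 + 366 + 192 = 731 days.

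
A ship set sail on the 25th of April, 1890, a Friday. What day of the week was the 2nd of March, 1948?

Day-of-year of April 25, 1890: 115.
Day-of-year of March 2, 1948: 62.
1890 has 365 days, so 365 − 115 = 250 days remain in 1890.
Full years 1891–1947: 44 common + 13 leap = 44×365 + 13×366 = 20818 days.
Total: 250 + 20818 + 62 = 21130 days.
21130 mod 7 = 4, so 4 days after Friday is Tuesday.

Tuesday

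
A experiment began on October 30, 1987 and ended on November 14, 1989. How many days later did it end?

October 1987: 31 − 30 = 1 day remains.
Then 24 full months totalling 731 days.
November 1–14, 1989: 14 days.
Total: 1 + 731 + 14 = 746 days.

746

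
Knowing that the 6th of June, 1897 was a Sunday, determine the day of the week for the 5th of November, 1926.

Friday

Day-of-year of June 6, 1897: 157.
Day-of-year of November 5, 1926: 309.
1897 has 365 days, so 365 − 157 = 208 days remain in 1897.
Full years 1898–1925: 22 common + 6 leap = 22×365 + 6×366 = 10226 days.
Total: 208 + 10226 + 309 = 10743 days.
10743 mod 7 = 5, so 5 days after Sunday is Friday.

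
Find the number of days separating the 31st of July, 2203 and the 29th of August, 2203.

July 2203: 31 − 31 = 0 days remain.
August 1–29, 2203: 29 days.
Total: 0 + 29 = 29 days.

29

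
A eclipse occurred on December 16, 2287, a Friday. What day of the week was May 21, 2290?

December 16, 2287 → December 16, 2288: 366 days (2288 is a leap year).
December 16, 2288 → December 16, 2289: 365 days.
December 2289: 31 − 16 = 15 days remain.
Then January (31), February 2290 (28), March (31), April (30): 31 + 28 + 31 + 30 = 120 days.
May 1–21, 2290: 21 days.
Residual: 156 days.
Total: 887 days.
887 mod 7 = 5, so 5 days after Friday is Wednesday.

Wednesday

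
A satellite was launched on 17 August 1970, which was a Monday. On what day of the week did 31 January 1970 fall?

Saturday

Count forward from the earlier date (January 31, 1970) to the later (August 17, 1970):
January 1970: 31 − 31 = 0 days remain.
Then February 1970 (28), March (31), April (30), May (31), June (30), July (31): 28 + 31 + 30 + 31 + 30 + 31 = 181 days.
August 1–17, 1970: 17 days.
Total: 0 + 181 + 17 = 198 days.
198 mod 7 = 2, so 2 days before Monday is Saturday.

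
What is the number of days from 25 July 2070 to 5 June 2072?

681

July 25, 2070 → July 25, 2071: 365 days.
July 2071: 31 − 25 = 6 days remain.
Then 10 full months totalling 305 days.
June 1–5, 2072: 5 days.
Residual: 316 days.
Total: 681 days.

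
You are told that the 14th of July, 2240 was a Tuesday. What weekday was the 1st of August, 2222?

Count forward from the earlier date (August 1, 2222) to the later (July 14, 2240):
Day-of-year of August 1, 2222: 213.
Day-of-year of July 14, 2240: 196.
2222 has 365 days, so 365 − 213 = 152 days remain in 2222.
Full years 2223–2239: 13 common + 4 leap = 13×365 + 4×366 = 6209 days.
Total: 152 + 6209 + 196 = 6557 days.
6557 mod 7 = 5, so 5 days before Tuesday is Thursday.

Thursday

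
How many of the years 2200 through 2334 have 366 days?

Years divisible by 4: 2200, 2204, …, 2332 — 34 in all.
Of these, 2200, 2300 are divisible by 100 but not 400, so not leap.
Leap years: 34 − 2 = 32.

32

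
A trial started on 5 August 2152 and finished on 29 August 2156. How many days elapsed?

1485

Day-of-year of August 5, 2152: 218.
Day-of-year of August 29, 2156: 242.
2152 has 366 days, so 366 − 218 = 148 days remain in 2152.
Full years: 2153: 365; 2154: 365; 2155: 365. Sum = 1095.
Total: 148 + 1095 + 242 = 1485 days.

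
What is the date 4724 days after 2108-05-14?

2121-04-20

Count 4724 days after May 14, 2108:
From May 14, 2108 to May 14, 2120: 12 years, of which 3 contain a Feb 29 — 9×365 + 3×366 = 4383 days.
May 2120: 31 − 14 = 17 days remain.
Then 10 full months totalling 304 days.
April 1–20, 2121: 20 days.
Residual: 341 days.
Total: 4724 days.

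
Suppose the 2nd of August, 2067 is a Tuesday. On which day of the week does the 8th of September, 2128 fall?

Wednesday

From August 2, 2067 to August 2, 2128: 61 years, of which 15 contain a Feb 29 — 46×365 + 15×366 = 22280 days.
(2100 is not a leap year (divisible by 100 but not 400).)
August 2128: 31 − 2 = 29 days remain.
September 1–8, 2128: 8 days.
Residual: 37 days.
Total: 22317 days.
22317 mod 7 = 1, so 1 day after Tuesday is Wednesday.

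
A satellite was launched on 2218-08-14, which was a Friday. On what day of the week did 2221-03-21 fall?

Wednesday

Day-of-year of August 14, 2218: 226.
Day-of-year of March 21, 2221: 80.
2218 has 365 days, so 365 − 226 = 139 days remain in 2218.
Full years: 2219: 365; 2220: 366. Sum = 731.
Total: 139 + 731 + 80 = 950 days.
950 mod 7 = 5, so 5 days after Friday is Wednesday.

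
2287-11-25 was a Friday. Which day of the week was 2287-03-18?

Friday

Count forward from the earlier date (March 18, 2287) to the later (November 25, 2287):
March 2287: 31 − 18 = 13 days remain.
Then April (30), May (31), June (30), July (31), August (31), September (30), October (31): 30 + 31 + 30 + 31 + 31 + 30 + 31 = 214 days.
November 1–25, 2287: 25 days.
Total: 13 + 214 + 25 = 252 days.
252 is a multiple of 7, so 2287-03-18 falls on the same weekday: Friday.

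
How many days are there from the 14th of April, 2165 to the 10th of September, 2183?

6723

Day-of-year of April 14, 2165: 104.
Day-of-year of September 10, 2183: 253.
2165 has 365 days, so 365 − 104 = 261 days remain in 2165.
Full years 2166–2182: 13 common + 4 leap = 13×365 + 4×366 = 6209 days.
Total: 261 + 6209 + 253 = 6723 days.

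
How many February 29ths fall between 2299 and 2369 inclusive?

17

Years divisible by 4: 2300, 2304, …, 2368 — 18 in all.
Of these, 2300 is divisible by 100 but not 400, so not leap.
Leap years: 18 − 1 = 17.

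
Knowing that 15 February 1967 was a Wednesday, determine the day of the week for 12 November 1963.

Tuesday

Count forward from the earlier date (November 12, 1963) to the later (February 15, 1967):
November 12, 1963 → November 12, 1964: 366 days (1964 is a leap year).
November 12, 1964 → November 12, 1965: 365 days.
November 12, 1965 → November 12, 1966: 365 days.
November 1966: 30 − 12 = 18 days remain.
Then December (31), January (31): 31 + 31 = 62 days.
February 1–15, 1967: 15 days (1967 is not a leap year).
Residual: 95 days.
Total: 1191 days.
1191 mod 7 = 1, so 1 day before Wednesday is Tuesday.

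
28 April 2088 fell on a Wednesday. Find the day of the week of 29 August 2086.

Count forward from the earlier date (August 29, 2086) to the later (April 28, 2088):
August 2086: 31 − 29 = 2 days remain.
Then 19 full months totalling 578 days.
April 1–28, 2088: 28 days.
Total: 2 + 578 + 28 = 608 days.
608 mod 7 = 6, so 6 days before Wednesday is Thursday.

Thursday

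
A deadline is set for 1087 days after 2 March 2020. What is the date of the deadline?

22 February 2023

Count 1087 days after March 2, 2020:
Day-of-year of March 2, 2020: 62.
Day-of-year of February 22, 2023: 53.
2020 has 366 days, so 366 − 62 = 304 days remain in 2020.
Full years: 2021: 365; 2022: 365. Sum = 730.
Total: 304 + 730 + 53 = 1087 days.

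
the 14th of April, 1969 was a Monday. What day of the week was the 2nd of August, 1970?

Sunday

April 14, 1969 → April 14, 1970: 365 days.
April 1970: 30 − 14 = 16 days remain.
Then May (31), June (30), July (31): 31 + 30 + 31 = 92 days.
August 1–2, 1970: 2 days.
Residual: 110 days.
Total: 475 days.
475 mod 7 = 6, so 6 days after Monday is Sunday.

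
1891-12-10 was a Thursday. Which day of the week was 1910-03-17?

Thursday

From December 10, 1891 to December 10, 1909: 18 years, of which 4 contain a Feb 29 — 14×365 + 4×366 = 6574 days.
(1900 is not a leap year (divisible by 100 but not 400).)
December 1909: 31 − 10 = 21 days remain.
Then January (31), February 1910 (28): 31 + 28 = 59 days.
March 1–17, 1910: 17 days.
Residual: 97 days.
Total: 6671 days.
6671 is a multiple of 7, so 1910-03-17 falls on the same weekday: Thursday.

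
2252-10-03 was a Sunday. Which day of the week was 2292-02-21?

Day-of-year of October 3, 2252: 277.
Day-of-year of February 21, 2292: 52.
2252 has 366 days, so 366 − 277 = 89 days remain in 2252.
Full years 2253–2291: 30 common + 9 leap = 30×365 + 9×366 = 14244 days.
Total: 89 + 14244 + 52 = 14385 days.
14385 is a multiple of 7, so 2292-02-21 falls on the same weekday: Sunday.

Sunday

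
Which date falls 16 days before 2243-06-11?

2243-05-26

Count 16 days before June 11, 2243:
May 2243: 31 − 26 = 5 days remain.
June 1–11, 2243: 11 days.
Total: 5 + 11 = 16 days.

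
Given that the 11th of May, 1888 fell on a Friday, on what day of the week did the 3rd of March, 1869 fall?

Wednesday

Count forward from the earlier date (March 3, 1869) to the later (May 11, 1888):
Day-of-year of March 3, 1869: 62.
Day-of-year of May 11, 1888: 132.
1869 has 365 days, so 365 − 62 = 303 days remain in 1869.
Full years 1870–1887: 14 common + 4 leap = 14×365 + 4×366 = 6574 days.
Total: 303 + 6574 + 132 = 7009 days.
7009 mod 7 = 2, so 2 days before Friday is Wednesday.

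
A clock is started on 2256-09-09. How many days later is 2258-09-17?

September 2256: 30 − 9 = 21 days remain.
Then 23 full months totalling 700 days.
September 1–17, 2258: 17 days.
Total: 21 + 700 + 17 = 738 days.

738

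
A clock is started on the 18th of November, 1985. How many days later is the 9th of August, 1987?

629

Day-of-year of November 18, 1985: 322.
Day-of-year of August 9, 1987: 221.
1985 has 365 days, so 365 − 322 = 43 days remain in 1985.
Full years: 1986: 365. Sum = 365.
Total: 43 + 365 + 221 = 629 days.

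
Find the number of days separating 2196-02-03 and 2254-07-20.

From February 3, 2196 to February 3, 2254: 58 years, of which 14 contain a Feb 29 — 44×365 + 14×366 = 21184 days.
(2200 is not a leap year (divisible by 100 but not 400).)
February 2254: 28 − 3 = 25 days remain (2254 is not a leap year, so February has 28 days).
Then March (31), April (30), May (31), June (30): 31 + 30 + 31 + 30 = 122 days.
July 1–20, 2254: 20 days.
Residual: 167 days.
Total: 21351 days.

21351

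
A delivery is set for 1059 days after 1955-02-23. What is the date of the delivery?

1958-01-17

Count 1059 days after February 23, 1955:
February 23, 1955 → February 23, 1956: 365 days.
February 23, 1956 → February 23, 1957: 366 days (1956 is a leap year).
February 1957: 28 − 23 = 5 days remain (1957 is not a leap year, so February has 28 days).
Then 10 full months totalling 306 days.
January 1–17, 1958: 17 days.
Residual: 328 days.
Total: 1059 days.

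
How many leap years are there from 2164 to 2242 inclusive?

Years divisible by 4: 2164, 2168, …, 2240 — 20 in all.
Of these, 2200 is divisible by 100 but not 400, so not leap.
Leap years: 20 − 1 = 19.

19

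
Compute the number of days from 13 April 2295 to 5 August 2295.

April 2295: 30 − 13 = 17 days remain.
Then May (31), June (30), July (31): 31 + 30 + 31 = 92 days.
August 1–5, 2295: 5 days.
Total: 17 + 92 + 5 = 114 days.

114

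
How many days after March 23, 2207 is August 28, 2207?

158

March 2207: 31 − 23 = 8 days remain.
Then April (30), May (31), June (30), July (31): 30 + 31 + 30 + 31 = 122 days.
August 1–28, 2207: 28 days.
Total: 8 + 122 + 28 = 158 days.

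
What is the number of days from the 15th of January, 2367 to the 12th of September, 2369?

January 2367: 31 − 15 = 16 days remain.
Then 31 full months totalling 943 days.
September 1–12, 2369: 12 days.
Total: 16 + 943 + 12 = 971 days.

971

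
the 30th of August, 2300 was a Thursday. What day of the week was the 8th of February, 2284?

Friday

Count forward from the earlier date (February 8, 2284) to the later (August 30, 2300):
Day-of-year of February 8, 2284: 39.
Day-of-year of August 30, 2300: 242.
2284 has 366 days, so 366 − 39 = 327 days remain in 2284.
Full years 2285–2299: 12 common + 3 leap = 12×365 + 3×366 = 5478 days.
Total: 327 + 5478 + 242 = 6047 days.
6047 mod 7 = 6, so 6 days before Thursday is Friday.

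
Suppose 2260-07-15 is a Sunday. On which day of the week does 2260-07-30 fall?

Within July 2260: 30 − 15 = 15 days.
15 mod 7 = 1, so 1 day after Sunday is Monday.

Monday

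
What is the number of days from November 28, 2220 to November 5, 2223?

Day-of-year of November 28, 2220: 333.
Day-of-year of November 5, 2223: 309.
2220 has 366 days, so 366 − 333 = 33 days remain in 2220.
Full years: 2221: 365; 2222: 365. Sum = 730.
Total: 33 + 730 + 309 = 1072 days.

1072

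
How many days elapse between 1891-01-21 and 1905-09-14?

Day-of-year of January 21, 1891: 21.
Day-of-year of September 14, 1905: 257.
1891 has 365 days, so 365 − 21 = 344 days remain in 1891.
Full years 1892–1904: 10 common + 3 leap = 10×365 + 3×366 = 4748 days.
Total: 344 + 4748 + 257 = 5349 days.

5349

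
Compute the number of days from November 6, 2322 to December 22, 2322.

46

November 2322: 30 − 6 = 24 days remain.
December 1–22, 2322: 22 days.
Total: 24 + 22 = 46 days.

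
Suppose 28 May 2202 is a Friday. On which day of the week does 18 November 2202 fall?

Thursday

May 2202: 31 − 28 = 3 days remain.
Then June (30), July (31), August (31), September (30), October (31): 30 + 31 + 31 + 30 + 31 = 153 days.
November 1–18, 2202: 18 days.
Total: 3 + 153 + 18 = 174 days.
174 mod 7 = 6, so 6 days after Friday is Thursday.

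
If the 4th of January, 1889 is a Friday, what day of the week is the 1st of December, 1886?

Count forward from the earlier date (December 1, 1886) to the later (January 4, 1889):
December 1, 1886 → December 1, 1887: 365 days.
December 1, 1887 → December 1, 1888: 366 days (1888 is a leap year).
December 1888: 31 − 1 = 30 days remain.
January 1–4, 1889: 4 days.
Residual: 34 days.
Total: 765 days.
765 mod 7 = 2, so 2 days before Friday is Wednesday.

Wednesday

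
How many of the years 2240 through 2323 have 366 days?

20

Years divisible by 4: 2240, 2244, …, 2320 — 21 in all.
Of these, 2300 is divisible by 100 but not 400, so not leap.
Leap years: 21 − 1 = 20.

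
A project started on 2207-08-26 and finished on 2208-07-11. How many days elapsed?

August 2207: 31 − 26 = 5 days remain.
Then 10 full months totalling 304 days.
July 1–11, 2208: 11 days.
Residual: 320 days.
Total: 320 days.

320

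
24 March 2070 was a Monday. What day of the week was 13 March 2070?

Thursday

Count forward from the earlier date (March 13, 2070) to the later (March 24, 2070):
Within March 2070: 24 − 13 = 11 days.
11 mod 7 = 4, so 4 days before Monday is Thursday.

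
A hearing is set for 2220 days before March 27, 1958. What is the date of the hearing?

February 27, 1952

Count 2220 days before March 27, 1958:
February 27, 1952 → February 27, 1953: 366 days (1952 is a leap year).
February 27, 1953 → February 27, 1954: 365 days.
February 27, 1954 → February 27, 1955: 365 days.
February 27, 1955 → February 27, 1956: 365 days.
February 27, 1956 → February 27, 1957: 366 days (1956 is a leap year).
February 27, 1957 → February 27, 1958: 365 days.
February 1958: 28 − 27 = 1 day remains (1958 is not a leap year, so February has 28 days).
March 1–27, 1958: 27 days.
Residual: 28 days.
Total: 2220 days.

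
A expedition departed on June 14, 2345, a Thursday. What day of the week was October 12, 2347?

Sunday

June 2345: 30 − 14 = 16 days remain.
Then 27 full months totalling 822 days.
October 1–12, 2347: 12 days.
Total: 16 + 822 + 12 = 850 days.
850 mod 7 = 3, so 3 days after Thursday is Sunday.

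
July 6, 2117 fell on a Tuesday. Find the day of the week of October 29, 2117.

Friday

July 2117: 31 − 6 = 25 days remain.
Then August (31), September (30): 31 + 30 = 61 days.
October 1–29, 2117: 29 days.
Total: 25 + 61 + 29 = 115 days.
115 mod 7 = 3, so 3 days after Tuesday is Friday.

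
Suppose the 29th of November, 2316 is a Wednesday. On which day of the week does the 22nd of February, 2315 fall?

Count forward from the earlier date (February 22, 2315) to the later (November 29, 2316):
February 2315: 28 − 22 = 6 days remain (2315 is not a leap year, so February has 28 days).
Then 20 full months totalling 611 days.
November 1–29, 2316: 29 days.
Total: 6 + 611 + 29 = 646 days.
646 mod 7 = 2, so 2 days before Wednesday is Monday.

Monday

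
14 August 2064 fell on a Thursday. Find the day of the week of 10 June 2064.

Tuesday

Count forward from the earlier date (June 10, 2064) to the later (August 14, 2064):
June 2064: 30 − 10 = 20 days remain.
Then July (31): 31 days.
August 1–14, 2064: 14 days.
Total: 20 + 31 + 14 = 65 days.
65 mod 7 = 2, so 2 days before Thursday is Tuesday.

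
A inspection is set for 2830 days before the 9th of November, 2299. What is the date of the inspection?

the 9th of February, 2292

Count 2830 days before November 9, 2299:
Day-of-year of February 9, 2292: 40.
Day-of-year of November 9, 2299: 313.
2292 has 366 days, so 366 − 40 = 326 days remain in 2292.
Full years: 2293: 365; 2294: 365; 2295: 365; 2296: 366; 2297: 365; 2298: 365. Sum = 2191.
Total: 326 + 2191 + 313 = 2830 days.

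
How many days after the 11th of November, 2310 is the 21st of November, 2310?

Within November 2310: 21 − 11 = 10 days.

10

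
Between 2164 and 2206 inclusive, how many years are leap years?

10

Years divisible by 4 in [2164, 2206]: 2164, 2168, 2172, 2176, 2180, 2184, 2188, 2192, 2196, 2200, 2204.
Of these, 2200 is divisible by 100 but not 400, so not leap.
Leap years: 11 − 1 = 10.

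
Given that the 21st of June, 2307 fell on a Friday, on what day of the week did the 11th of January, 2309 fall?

Monday

Day-of-year of June 21, 2307: 172.
Day-of-year of January 11, 2309: 11.
2307 has 365 days, so 365 − 172 = 193 days remain in 2307.
Full years: 2308: 366. Sum = 366.
Total: 193 + 366 + 11 = 570 days.
570 mod 7 = 3, so 3 days after Friday is Monday.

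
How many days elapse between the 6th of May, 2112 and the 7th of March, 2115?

Day-of-year of May 6, 2112: 127.
Day-of-year of March 7, 2115: 66.
2112 has 366 days, so 366 − 127 = 239 days remain in 2112.
Full years: 2113: 365; 2114: 365. Sum = 730.
Total: 239 + 730 + 66 = 1035 days.

1035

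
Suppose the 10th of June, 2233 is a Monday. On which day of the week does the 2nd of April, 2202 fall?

Friday

Count forward from the earlier date (April 2, 2202) to the later (June 10, 2233):
From April 2, 2202 to April 2, 2233: 31 years, of which 8 contain a Feb 29 — 23×365 + 8×366 = 11323 days.
April 2233: 30 − 2 = 28 days remain.
Then May (31): 31 days.
June 1–10, 2233: 10 days.
Residual: 69 days.
Total: 11392 days.
11392 mod 7 = 3, so 3 days before Monday is Friday.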